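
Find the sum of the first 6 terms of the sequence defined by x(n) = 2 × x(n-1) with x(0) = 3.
Computing the sequence terms: 3, 6, 12, 24, 48, 96
Adding these values together:

189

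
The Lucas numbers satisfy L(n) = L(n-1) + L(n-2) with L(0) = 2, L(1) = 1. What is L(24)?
Computing the sequence terms:
2, 1, 3, 4, 7, 11, 18, 29, 47, 76, 123, 199, 322, 521, 843, 1364, 2207, 3571, 5778, 9349, 15127, 24476, 39603, 64079, 103682

103682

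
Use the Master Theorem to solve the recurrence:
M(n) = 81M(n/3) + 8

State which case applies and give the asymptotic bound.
Master Theorem template: M(n) = a·M(n/b) + f(n).
Here: a=81, b=3, f(n)=8
Compute log_b(a) = log_3(81) = 4.
f(n) = 8 = O(n^(4-ε)) with ε = 4. Case 1: M(n) = Θ(n^log_b(a)) = Θ(n^4).

Case 1: M(n) = Θ(n^4)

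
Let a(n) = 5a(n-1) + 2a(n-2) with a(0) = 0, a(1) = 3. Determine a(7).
Computing the sequence terms:
0, 3, 15, 81, 435, 2337, 12555, 67449

67449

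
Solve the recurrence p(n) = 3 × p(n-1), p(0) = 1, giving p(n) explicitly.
Recurrence: p(n) = 3 × p(n-1), initial: p(0) = 1.
Each term is 3 times the previous, so this is geometric with ratio 3. After n steps: p(n) = p(0)·3ⁿ = 3ⁿ.

p(n) = 3ⁿ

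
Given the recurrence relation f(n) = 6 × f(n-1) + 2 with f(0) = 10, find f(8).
Computing step by step:
f(0) = 10
f(1) = 6 × 10 + 2 = 62
f(2) = 6 × 62 + 2 = 374
f(3) = 6 × 374 + 2 = 2246
f(4) = 6 × 2246 + 2 = 13478
f(5) = 6 × 13478 + 2 = 80870
f(6) = 6 × 80870 + 2 = 485222
f(7) = 6 × 485222 + 2 = 2911334
f(8) = 6 × 2911334 + 2 = 17468006

17468006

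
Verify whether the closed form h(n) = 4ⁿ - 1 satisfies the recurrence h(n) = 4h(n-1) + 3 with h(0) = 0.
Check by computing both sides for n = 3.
From the recurrence with h(0) = 0:
  h(0) = 0, h(1) = 3, h(2) = 15, h(3) = 63
  so the recurrence gives h(3) = 63.
From the proposed closed form h(n) = 4ⁿ - 1:
  h(3) = 63.
Both sides give 63 at n = 3, and the initial condition(s) match, so the closed form is consistent.

Yes, the closed form is correct.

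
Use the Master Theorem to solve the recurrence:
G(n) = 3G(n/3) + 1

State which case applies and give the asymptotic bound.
Master Theorem template: G(n) = a·G(n/b) + f(n).
Here: a=3, b=3, f(n)=1
Compute log_b(a) = log_3(3) = 1.
f(n) = 1 = O(n^(1-ε)) with ε = 1. Case 1: G(n) = Θ(n^log_b(a)) = Θ(n).

Case 1: G(n) = Θ(n)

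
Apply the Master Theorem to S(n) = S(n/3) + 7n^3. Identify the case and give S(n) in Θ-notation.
Master Theorem template: S(n) = a·S(n/b) + f(n).
Here: a=1, b=3, f(n)=7n^3
Compute log_b(a) = log_3(1) = 0.
f(n) = 7n^3 = Ω(n^(0+ε)) with ε = 3, and the regularity condition holds (a·f(n/b) = (a/b^3)·f(n) with a/b^3 = 3^-3 < 1). Case 3: S(n) = Θ(f(n)) = Θ(n^3).

Case 3: S(n) = Θ(n^3)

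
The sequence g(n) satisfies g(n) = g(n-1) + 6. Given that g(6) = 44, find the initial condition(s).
g(6) = g(0) + 6·6, so g(0) = 44 - 36 = 8.

g(0) = 8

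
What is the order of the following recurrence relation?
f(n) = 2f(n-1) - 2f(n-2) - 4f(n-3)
The order is the largest lag k for which f(n-k) appears. Here the deepest term is f(n-3), so the order is 3.

Order 3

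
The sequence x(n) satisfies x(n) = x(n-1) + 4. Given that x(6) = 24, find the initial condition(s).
x(6) = x(0) + 6·4, so x(0) = 24 - 24 = 0.

x(0) = 0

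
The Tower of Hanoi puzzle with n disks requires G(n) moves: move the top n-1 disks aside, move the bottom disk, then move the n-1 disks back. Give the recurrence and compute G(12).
Moving n disks = move the top n-1 disks aside (G(n-1) moves) + move the largest disk (1 move) + move the n-1 disks back on top (G(n-1) moves), so G(n) = 2G(n-1) + 1, with G(1) = 1 (a single disk takes one move).
First terms: 1, 3, 7, 15, 31, 63, … — each is one less than a power of 2. Indeed G(n) + 1 = 2(G(n-1) + 1) with G(1) + 1 = 2, so G(n) + 1 = 2ⁿ and G(n) = 2ⁿ - 1.
Hence G(12) = 2^12 - 1 = 4096 - 1 = 4095.

G(n) = 2G(n-1) + 1, G(1) = 1; G(12) = 4095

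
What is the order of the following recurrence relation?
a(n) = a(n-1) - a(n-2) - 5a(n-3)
The order is the largest lag k for which a(n-k) appears. Here the deepest term is a(n-3), so the order is 3.

Order 3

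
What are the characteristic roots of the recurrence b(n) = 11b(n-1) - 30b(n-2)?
Substitute b(n) = rⁿ and divide through by rⁿ⁻²: r² - 11r + 30 = 0
Factor: (r - 5)(r - 6) = 0, so r = 5, 6.
General solution: b(n) = A·5ⁿ + B·6ⁿ

Characteristic: r² - 11r + 30 = 0, Roots: r = 5, 6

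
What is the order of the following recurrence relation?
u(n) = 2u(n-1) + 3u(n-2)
The order is the largest lag k for which u(n-k) appears. Here the deepest term is u(n-2), so the order is 2.

Order 2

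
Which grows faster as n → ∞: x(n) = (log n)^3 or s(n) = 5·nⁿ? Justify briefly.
Comparing growth rates:
Growth-rate hierarchy: log n ≺ any polynomial ≺ any exponential cⁿ (c>1) ≺ n! ≺ nⁿ.
super-exponential nⁿ dominates polylogarithmic (log n)^3 asymptotically.

s(n) grows faster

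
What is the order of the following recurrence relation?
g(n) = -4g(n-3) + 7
The order is the largest lag k for which g(n-k) appears. Here the deepest term is g(n-3) (the 7 term is non-homogeneous and does not affect the order), so the order is 3.

Order 3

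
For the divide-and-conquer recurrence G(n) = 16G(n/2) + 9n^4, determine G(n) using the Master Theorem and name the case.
Master Theorem template: G(n) = a·G(n/b) + f(n).
Here: a=16, b=2, f(n)=9n^4
Compute log_b(a) = log_2(16) = 4.
f(n) = 9n^4 = Θ(n^4). Case 2: G(n) = Θ(n^4 log n).

Case 2: G(n) = Θ(n^4 log n)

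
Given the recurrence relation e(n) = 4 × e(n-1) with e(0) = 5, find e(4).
Computing step by step:
e(0) = 5
e(1) = 4 × 5 = 20
e(2) = 4 × 20 = 80
e(3) = 4 × 80 = 320
e(4) = 4 × 320 = 1280

1280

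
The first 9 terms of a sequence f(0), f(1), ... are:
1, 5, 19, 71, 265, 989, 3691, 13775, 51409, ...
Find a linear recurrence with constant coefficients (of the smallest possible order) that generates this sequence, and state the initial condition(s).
Look for the lowest-order linear relation among consecutive terms.
Observation: f(n) - 4·f(n-1) - (-1)·f(n-2) = 0 holds for the shown terms, and no order-1 relation f(n) = α·f(n-1) + β fits.
Check at n=3: 4·19 + (-1)·5 = 71. ✓

f(n) = 4f(n-1) - f(n-2), f(0) = 1, f(1) = 5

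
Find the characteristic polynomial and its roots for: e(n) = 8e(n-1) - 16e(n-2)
Substitute e(n) = rⁿ and divide through by rⁿ⁻²: r² - 8r + 16 = 0
Factor: (r - 4)² = 0, so r = 4 (double root).
General solution: e(n) = (A + Bn)·4ⁿ

Characteristic: r² - 8r + 16 = 0, Roots: r = 4 (double root)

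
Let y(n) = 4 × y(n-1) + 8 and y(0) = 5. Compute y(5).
Computing step by step:
y(0) = 5
y(1) = 4 × 5 + 8 = 28
y(2) = 4 × 28 + 8 = 120
y(3) = 4 × 120 + 8 = 488
y(4) = 4 × 488 + 8 = 1960
y(5) = 4 × 1960 + 8 = 7848

7848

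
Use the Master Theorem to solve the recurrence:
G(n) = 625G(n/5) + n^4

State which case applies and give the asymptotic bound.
Master Theorem template: G(n) = a·G(n/b) + f(n).
Here: a=625, b=5, f(n)=n^4
Compute log_b(a) = log_5(625) = 4.
f(n) = n^4 = Θ(n^4). Case 2: G(n) = Θ(n^4 log n).

Case 2: G(n) = Θ(n^4 log n)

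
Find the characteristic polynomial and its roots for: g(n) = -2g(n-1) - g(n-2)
Substitute g(n) = rⁿ and divide through by rⁿ⁻²: r² + 2r + 1 = 0
Factor: (r + 1)² = 0, so r = -1 (double root).
General solution: g(n) = (A + Bn)·(-1)ⁿ

Characteristic: r² + 2r + 1 = 0, Roots: r = -1 (double root)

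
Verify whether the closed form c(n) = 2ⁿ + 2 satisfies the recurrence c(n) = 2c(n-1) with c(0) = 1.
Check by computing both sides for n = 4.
From the recurrence with c(0) = 1:
  c(0) = 1, c(1) = 2, c(2) = 4, c(3) = 8, c(4) = 16
  so the recurrence gives c(4) = 16.
From the proposed closed form c(n) = 2ⁿ + 2:
  c(4) = 18.
The recurrence gives 16 but the closed form gives 18, so the closed form does not satisfy the recurrence.

No, the closed form is incorrect.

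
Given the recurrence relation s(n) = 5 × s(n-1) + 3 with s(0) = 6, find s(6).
Computing step by step:
s(0) = 6
s(1) = 5 × 6 + 3 = 33
s(2) = 5 × 33 + 3 = 168
s(3) = 5 × 168 + 3 = 843
s(4) = 5 × 843 + 3 = 4218
s(5) = 5 × 4218 + 3 = 21093
s(6) = 5 × 21093 + 3 = 105468

105468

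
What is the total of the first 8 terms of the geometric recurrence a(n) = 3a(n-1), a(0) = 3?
Computing the sequence terms: 3, 9, 27, 81, 243, 729, 2187, 6561
Adding these values together:

9840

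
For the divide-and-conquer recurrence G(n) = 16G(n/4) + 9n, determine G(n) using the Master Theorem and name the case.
Master Theorem template: G(n) = a·G(n/b) + f(n).
Here: a=16, b=4, f(n)=9n
Compute log_b(a) = log_4(16) = 2.
f(n) = 9n = O(n^(2-ε)) with ε = 1. Case 1: G(n) = Θ(n^log_b(a)) = Θ(n^2).

Case 1: G(n) = Θ(n^2)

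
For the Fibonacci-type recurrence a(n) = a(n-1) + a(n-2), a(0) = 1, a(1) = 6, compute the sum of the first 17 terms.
Computing the sequence terms: 1, 6, 7, 13, 20, 33, 53, 86, 139, 225, 364, 589, 953, 1542, 2495, 4037, 6532
Adding these values together:

17095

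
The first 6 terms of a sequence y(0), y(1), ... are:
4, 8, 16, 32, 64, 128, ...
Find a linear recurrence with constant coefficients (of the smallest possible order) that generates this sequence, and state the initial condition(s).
Look for the lowest-order linear relation among consecutive terms.
Observation: each term is 2× the previous.
Check at n=2: 2·8 = 16. ✓

y(n) = 2 × y(n-1), y(0) = 4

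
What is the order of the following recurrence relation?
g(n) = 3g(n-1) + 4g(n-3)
The order is the largest lag k for which g(n-k) appears. Here the deepest term is g(n-3), so the order is 3.

Order 3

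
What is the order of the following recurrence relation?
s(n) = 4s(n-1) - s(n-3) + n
The order is the largest lag k for which s(n-k) appears. Here the deepest term is s(n-3) (the n term is non-homogeneous and does not affect the order), so the order is 3.

Order 3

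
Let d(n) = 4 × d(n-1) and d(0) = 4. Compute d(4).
Computing step by step:
d(0) = 4
d(1) = 4 × 4 = 16
d(2) = 4 × 16 = 64
d(3) = 4 × 64 = 256
d(4) = 4 × 256 = 1024

1024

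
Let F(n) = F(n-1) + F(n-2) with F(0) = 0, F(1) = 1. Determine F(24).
Computing the sequence terms:
0, 1, 1, 2, 3, 5, 8, 13, 21, 34, 55, 89, 144, 233, 377, 610, 987, 1597, 2584, 4181, 6765, 10946, 17711, 28657, 46368

46368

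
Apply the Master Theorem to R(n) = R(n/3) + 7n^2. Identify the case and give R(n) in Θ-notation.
Master Theorem template: R(n) = a·R(n/b) + f(n).
Here: a=1, b=3, f(n)=7n^2
Compute log_b(a) = log_3(1) = 0.
f(n) = 7n^2 = Ω(n^(0+ε)) with ε = 2, and the regularity condition holds (a·f(n/b) = (a/b^2)·f(n) with a/b^2 = 3^-2 < 1). Case 3: R(n) = Θ(f(n)) = Θ(n^2).

Case 3: R(n) = Θ(n^2)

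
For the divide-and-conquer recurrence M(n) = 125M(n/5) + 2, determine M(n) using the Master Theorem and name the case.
Master Theorem template: M(n) = a·M(n/b) + f(n).
Here: a=125, b=5, f(n)=2
Compute log_b(a) = log_5(125) = 3.
f(n) = 2 = O(n^(3-ε)) with ε = 3. Case 1: M(n) = Θ(n^log_b(a)) = Θ(n^3).

Case 1: M(n) = Θ(n^3)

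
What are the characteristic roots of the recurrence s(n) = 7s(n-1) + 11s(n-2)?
Substitute s(n) = rⁿ and divide through by rⁿ⁻²: r² - 7r - 11 = 0
Discriminant: 7² + 4·11 = 93, not a perfect square, so by the quadratic formula r = (7 ± √93)/2.
General solution: s(n) = A·r₁ⁿ + B·r₂ⁿ where r₁,r₂ = (7 ± √93)/2

Characteristic: r² - 7r - 11 = 0, Roots: r = (7 ± √93)/2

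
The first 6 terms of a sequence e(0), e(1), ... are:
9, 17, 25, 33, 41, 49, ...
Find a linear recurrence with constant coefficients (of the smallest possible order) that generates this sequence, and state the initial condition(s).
Look for the lowest-order linear relation among consecutive terms.
Observation: consecutive differences are constant (= 8).
Check at n=2: 1·17 + 8 = 25. ✓

e(n) = e(n-1) + 8, e(0) = 9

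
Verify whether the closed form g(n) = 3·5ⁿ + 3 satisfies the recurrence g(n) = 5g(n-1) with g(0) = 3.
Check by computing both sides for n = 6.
From the recurrence with g(0) = 3:
  g(0) = 3, g(1) = 15, g(2) = 75, g(3) = 375, g(4) = 1875, g(5) = 9375, g(6) = 46875
  so the recurrence gives g(6) = 46875.
From the proposed closed form g(n) = 3·5ⁿ + 3:
  g(6) = 46878.
The recurrence gives 46875 but the closed form gives 46878, so the closed form does not satisfy the recurrence.

No, the closed form is incorrect.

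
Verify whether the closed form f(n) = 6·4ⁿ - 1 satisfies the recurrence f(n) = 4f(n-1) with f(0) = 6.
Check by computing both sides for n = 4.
From the recurrence with f(0) = 6:
  f(0) = 6, f(1) = 24, f(2) = 96, f(3) = 384, f(4) = 1536
  so the recurrence gives f(4) = 1536.
From the proposed closed form f(n) = 6·4ⁿ - 1:
  f(4) = 1535.
The recurrence gives 1536 but the closed form gives 1535, so the closed form does not satisfy the recurrence.

No, the closed form is incorrect.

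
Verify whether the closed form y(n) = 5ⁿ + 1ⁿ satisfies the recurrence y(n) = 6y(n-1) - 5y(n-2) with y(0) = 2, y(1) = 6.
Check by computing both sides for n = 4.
From the recurrence with y(0) = 2, y(1) = 6:
  y(0) = 2, y(1) = 6, y(2) = 26, y(3) = 126, y(4) = 626
  so the recurrence gives y(4) = 626.
From the proposed closed form y(n) = 5ⁿ + 1ⁿ:
  y(4) = 626.
Both sides give 626 at n = 4, and the initial condition(s) match, so the closed form is consistent.

Yes, the closed form is correct.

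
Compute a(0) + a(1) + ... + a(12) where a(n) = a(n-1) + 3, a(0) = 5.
Computing the sequence terms: 5, 8, 11, 14, 17, 20, 23, 26, 29, 32, 35, 38, 41
Adding these values together:

299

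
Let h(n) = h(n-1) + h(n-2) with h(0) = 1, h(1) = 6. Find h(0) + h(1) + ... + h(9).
Computing the sequence terms: 1, 6, 7, 13, 20, 33, 53, 86, 139, 225
Adding these values together:

583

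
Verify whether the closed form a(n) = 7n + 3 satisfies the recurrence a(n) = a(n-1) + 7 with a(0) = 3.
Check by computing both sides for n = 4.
From the recurrence with a(0) = 3:
  a(0) = 3, a(1) = 10, a(2) = 17, a(3) = 24, a(4) = 31
  so the recurrence gives a(4) = 31.
From the proposed closed form a(n) = 7n + 3:
  a(4) = 31.
Both sides give 31 at n = 4, and the initial condition(s) match, so the closed form is consistent.

Yes, the closed form is correct.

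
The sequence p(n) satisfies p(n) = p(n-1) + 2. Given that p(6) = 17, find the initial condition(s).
p(6) = p(0) + 6·2, so p(0) = 17 - 12 = 5.

p(0) = 5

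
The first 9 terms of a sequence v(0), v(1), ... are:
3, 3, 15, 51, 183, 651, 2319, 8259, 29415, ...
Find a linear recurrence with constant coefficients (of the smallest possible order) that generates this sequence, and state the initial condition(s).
Look for the lowest-order linear relation among consecutive terms.
Observation: v(n) - 3·v(n-1) - (2)·v(n-2) = 0 holds for the shown terms, and no order-1 relation v(n) = α·v(n-1) + β fits.
Check at n=3: 3·15 + (2)·3 = 51. ✓

v(n) = 3v(n-1) + 2v(n-2), v(0) = 3, v(1) = 3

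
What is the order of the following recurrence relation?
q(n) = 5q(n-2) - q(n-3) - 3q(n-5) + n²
The order is the largest lag k for which q(n-k) appears. Here the deepest term is q(n-5) (the n² term is non-homogeneous and does not affect the order), so the order is 5.

Order 5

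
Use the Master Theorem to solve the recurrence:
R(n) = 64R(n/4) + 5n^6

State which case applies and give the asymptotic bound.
Master Theorem template: R(n) = a·R(n/b) + f(n).
Here: a=64, b=4, f(n)=5n^6
Compute log_b(a) = log_4(64) = 3.
f(n) = 5n^6 = Ω(n^(3+ε)) with ε = 3, and the regularity condition holds (a·f(n/b) = (a/b^6)·f(n) with a/b^6 = 4^-3 < 1). Case 3: R(n) = Θ(f(n)) = Θ(n^6).

Case 3: R(n) = Θ(n^6)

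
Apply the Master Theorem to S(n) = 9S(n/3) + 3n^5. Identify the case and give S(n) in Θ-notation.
Master Theorem template: S(n) = a·S(n/b) + f(n).
Here: a=9, b=3, f(n)=3n^5
Compute log_b(a) = log_3(9) = 2.
f(n) = 3n^5 = Ω(n^(2+ε)) with ε = 3, and the regularity condition holds (a·f(n/b) = (a/b^5)·f(n) with a/b^5 = 3^-3 < 1). Case 3: S(n) = Θ(f(n)) = Θ(n^5).

Case 3: S(n) = Θ(n^5)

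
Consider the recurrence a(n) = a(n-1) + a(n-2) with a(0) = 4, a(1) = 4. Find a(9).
Computing the sequence terms:
4, 4, 8, 12, 20, 32, 52, 84, 136, 220

220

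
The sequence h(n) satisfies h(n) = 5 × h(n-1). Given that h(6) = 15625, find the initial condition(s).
In general h(n) = 5ⁿ · h(0). At n = 6: h(0) = h(6) / 5^6 = 15625 / 15625 = 1.

h(0) = 1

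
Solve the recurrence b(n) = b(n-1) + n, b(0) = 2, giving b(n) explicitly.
Recurrence: b(n) = b(n-1) + n, initial: b(0) = 2.
Telescoping: b(n) = b(0) + Σᵢ₌₁ⁿ i = 2 + n(n+1)/2.

b(n) = n(n+1)/2 + 2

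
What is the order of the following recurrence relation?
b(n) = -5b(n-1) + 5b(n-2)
The order is the largest lag k for which b(n-k) appears. Here the deepest term is b(n-2), so the order is 2.

Order 2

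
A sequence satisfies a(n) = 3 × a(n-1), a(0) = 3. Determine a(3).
Computing step by step:
a(0) = 3
a(1) = 3 × 3 = 9
a(2) = 3 × 9 = 27
a(3) = 3 × 27 = 81

81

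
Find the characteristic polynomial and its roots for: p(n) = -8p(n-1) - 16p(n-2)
Substitute p(n) = rⁿ and divide through by rⁿ⁻²: r² + 8r + 16 = 0
Factor: (r + 4)² = 0, so r = -4 (double root).
General solution: p(n) = (A + Bn)·(-4)ⁿ

Characteristic: r² + 8r + 16 = 0, Roots: r = -4 (double root)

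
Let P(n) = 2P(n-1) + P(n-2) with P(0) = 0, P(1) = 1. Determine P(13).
Computing the sequence terms:
0, 1, 2, 5, 12, 29, 70, 169, 408, 985, 2378, 5741, 13860, 33461

33461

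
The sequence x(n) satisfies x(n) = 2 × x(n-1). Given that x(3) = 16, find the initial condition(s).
In general x(n) = 2ⁿ · x(0). At n = 3: x(0) = x(3) / 2^3 = 16 / 8 = 2.

x(0) = 2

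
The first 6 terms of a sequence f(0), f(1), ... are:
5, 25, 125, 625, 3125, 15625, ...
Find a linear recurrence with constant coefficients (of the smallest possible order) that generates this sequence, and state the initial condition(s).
Look for the lowest-order linear relation among consecutive terms.
Observation: each term is 5× the previous.
Check at n=2: 5·25 = 125. ✓

f(n) = 5 × f(n-1), f(0) = 5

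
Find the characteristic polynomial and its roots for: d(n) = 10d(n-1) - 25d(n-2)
Substitute d(n) = rⁿ and divide through by rⁿ⁻²: r² - 10r + 25 = 0
Factor: (r - 5)² = 0, so r = 5 (double root).
General solution: d(n) = (A + Bn)·5ⁿ

Characteristic: r² - 10r + 25 = 0, Roots: r = 5 (double root)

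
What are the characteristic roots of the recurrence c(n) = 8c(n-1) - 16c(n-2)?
Substitute c(n) = rⁿ and divide through by rⁿ⁻²: r² - 8r + 16 = 0
Factor: (r - 4)² = 0, so r = 4 (double root).
General solution: c(n) = (A + Bn)·4ⁿ

Characteristic: r² - 8r + 16 = 0, Roots: r = 4 (double root)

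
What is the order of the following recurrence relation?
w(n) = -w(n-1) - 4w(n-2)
The order is the largest lag k for which w(n-k) appears. Here the deepest term is w(n-2), so the order is 2.

Order 2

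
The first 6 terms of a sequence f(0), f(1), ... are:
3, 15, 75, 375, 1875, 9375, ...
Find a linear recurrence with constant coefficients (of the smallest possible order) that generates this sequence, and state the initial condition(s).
Look for the lowest-order linear relation among consecutive terms.
Observation: each term is 5× the previous.
Check at n=2: 5·15 = 75. ✓

f(n) = 5 × f(n-1), f(0) = 3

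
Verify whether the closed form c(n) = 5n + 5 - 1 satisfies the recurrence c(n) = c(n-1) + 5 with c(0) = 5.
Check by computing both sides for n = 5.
From the recurrence with c(0) = 5:
  c(0) = 5, c(1) = 10, c(2) = 15, c(3) = 20, c(4) = 25, c(5) = 30
  so the recurrence gives c(5) = 30.
From the proposed closed form c(n) = 5n + 5 - 1:
  c(5) = 29.
The recurrence gives 30 but the closed form gives 29, so the closed form does not satisfy the recurrence.

No, the closed form is incorrect.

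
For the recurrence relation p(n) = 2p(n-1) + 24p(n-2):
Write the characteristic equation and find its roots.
Substitute p(n) = rⁿ and divide through by rⁿ⁻²: r² - 2r - 24 = 0
Factor: (r + 4)(r - 6) = 0, so r = -4, 6.
General solution: p(n) = A·(-4)ⁿ + B·6ⁿ

Characteristic: r² - 2r - 24 = 0, Roots: r = -4, 6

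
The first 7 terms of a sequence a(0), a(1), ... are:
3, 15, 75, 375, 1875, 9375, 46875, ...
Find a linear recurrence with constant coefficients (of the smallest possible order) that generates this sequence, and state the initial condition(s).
Look for the lowest-order linear relation among consecutive terms.
Observation: each term is 5× the previous.
Check at n=2: 5·15 = 75. ✓

a(n) = 5 × a(n-1), a(0) = 3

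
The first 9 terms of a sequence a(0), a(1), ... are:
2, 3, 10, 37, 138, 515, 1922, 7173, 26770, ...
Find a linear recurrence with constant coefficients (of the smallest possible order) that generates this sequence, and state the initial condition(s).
Look for the lowest-order linear relation among consecutive terms.
Observation: a(n) - 4·a(n-1) - (-1)·a(n-2) = 0 holds for the shown terms, and no order-1 relation a(n) = α·a(n-1) + β fits.
Check at n=3: 4·10 + (-1)·3 = 37. ✓

a(n) = 4a(n-1) - a(n-2), a(0) = 2, a(1) = 3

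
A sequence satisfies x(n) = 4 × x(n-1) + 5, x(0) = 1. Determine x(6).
Computing step by step:
x(0) = 1
x(1) = 4 × 1 + 5 = 9
x(2) = 4 × 9 + 5 = 41
x(3) = 4 × 41 + 5 = 169
x(4) = 4 × 169 + 5 = 681
x(5) = 4 × 681 + 5 = 2729
x(6) = 4 × 2729 + 5 = 10921

10921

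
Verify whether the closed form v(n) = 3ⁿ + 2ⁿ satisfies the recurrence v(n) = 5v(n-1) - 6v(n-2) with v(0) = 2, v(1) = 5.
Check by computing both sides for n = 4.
From the recurrence with v(0) = 2, v(1) = 5:
  v(0) = 2, v(1) = 5, v(2) = 13, v(3) = 35, v(4) = 97
  so the recurrence gives v(4) = 97.
From the proposed closed form v(n) = 3ⁿ + 2ⁿ:
  v(4) = 97.
Both sides give 97 at n = 4, and the initial condition(s) match, so the closed form is consistent.

Yes, the closed form is correct.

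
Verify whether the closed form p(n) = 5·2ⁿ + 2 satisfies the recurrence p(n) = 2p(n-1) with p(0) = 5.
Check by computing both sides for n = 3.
From the recurrence with p(0) = 5:
  p(0) = 5, p(1) = 10, p(2) = 20, p(3) = 40
  so the recurrence gives p(3) = 40.
From the proposed closed form p(n) = 5·2ⁿ + 2:
  p(3) = 42.
The recurrence gives 40 but the closed form gives 42, so the closed form does not satisfy the recurrence.

No, the closed form is incorrect.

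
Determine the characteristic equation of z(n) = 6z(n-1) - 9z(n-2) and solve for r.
Substitute z(n) = rⁿ and divide through by rⁿ⁻²: r² - 6r + 9 = 0
Factor: (r - 3)² = 0, so r = 3 (double root).
General solution: z(n) = (A + Bn)·3ⁿ

Characteristic: r² - 6r + 9 = 0, Roots: r = 3 (double root)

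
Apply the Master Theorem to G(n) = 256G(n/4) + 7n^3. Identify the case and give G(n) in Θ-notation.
Master Theorem template: G(n) = a·G(n/b) + f(n).
Here: a=256, b=4, f(n)=7n^3
Compute log_b(a) = log_4(256) = 4.
f(n) = 7n^3 = O(n^(4-ε)) with ε = 1. Case 1: G(n) = Θ(n^log_b(a)) = Θ(n^4).

Case 1: G(n) = Θ(n^4)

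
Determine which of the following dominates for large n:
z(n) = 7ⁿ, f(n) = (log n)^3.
Comparing growth rates:
Growth-rate hierarchy: log n ≺ any polynomial ≺ any exponential cⁿ (c>1) ≺ n! ≺ nⁿ.
exponential base 7 dominates polylogarithmic (log n)^3 asymptotically.

z(n) grows faster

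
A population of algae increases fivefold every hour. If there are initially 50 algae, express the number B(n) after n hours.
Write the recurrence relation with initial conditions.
Each hour multiplies the count by 5, so the count after n hours depends only on the count after n-1 hours: B(n) = 5 × B(n-1). The starting count gives B(0) = 50.
Unrolling n times gives the closed form B(n) = 50 × 5ⁿ.

B(n) = 5 × B(n-1), B(0) = 50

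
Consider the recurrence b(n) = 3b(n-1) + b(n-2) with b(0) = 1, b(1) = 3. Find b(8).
Computing the sequence terms:
1, 3, 10, 33, 109, 360, 1189, 3927, 12970

12970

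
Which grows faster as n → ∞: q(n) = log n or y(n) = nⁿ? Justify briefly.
Comparing growth rates:
Growth-rate hierarchy: log n ≺ any polynomial ≺ any exponential cⁿ (c>1) ≺ n! ≺ nⁿ.
super-exponential nⁿ dominates logarithmic asymptotically.

y(n) grows faster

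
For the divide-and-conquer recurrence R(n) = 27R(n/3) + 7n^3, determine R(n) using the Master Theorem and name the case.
Master Theorem template: R(n) = a·R(n/b) + f(n).
Here: a=27, b=3, f(n)=7n^3
Compute log_b(a) = log_3(27) = 3.
f(n) = 7n^3 = Θ(n^3). Case 2: R(n) = Θ(n^3 log n).

Case 2: R(n) = Θ(n^3 log n)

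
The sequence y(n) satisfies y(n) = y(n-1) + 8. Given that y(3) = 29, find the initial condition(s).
y(3) = y(0) + 3·8, so y(0) = 29 - 24 = 5.

y(0) = 5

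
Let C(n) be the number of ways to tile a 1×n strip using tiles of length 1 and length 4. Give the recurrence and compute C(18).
Condition on the last tile: it has length 1 (leaving a 1×(n-1) strip) or length 4 (leaving a 1×(n-4) strip), so C(n) = C(n-1) + C(n-4) (order-4 linear recurrence).
For 0 ≤ i < 4 only unit tiles fit, so C(i) = 1.
Iterating the recurrence: C(4) = 2, C(5) = 3, C(6) = 4, C(7) = 5, C(8) = 7, C(9) = 10, C(10) = 14, C(11) = 19, C(12) = 26, C(13) = 36, C(14) = 50, C(15) = 69, C(16) = 95, C(17) = 131, C(18) = 181.

C(n) = C(n-1) + C(n-4), with C(i) = 1 for 0 ≤ i < 4; C(18) = 181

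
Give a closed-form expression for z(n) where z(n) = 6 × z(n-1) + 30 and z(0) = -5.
Recurrence: z(n) = 6 × z(n-1) + 30, initial: z(0) = -5.
Try z(n) = A·6ⁿ + C. Substituting: A·6ⁿ + C = 6(A·6ⁿ⁻¹ + C) + 30 = A·6ⁿ + 6C + 30, so C = 6C + 30, giving C = -6. Then z(0) = A - 6 = -5 gives A = 1.

z(n) = 6ⁿ - 6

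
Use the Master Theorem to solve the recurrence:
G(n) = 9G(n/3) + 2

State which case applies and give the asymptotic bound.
Master Theorem template: G(n) = a·G(n/b) + f(n).
Here: a=9, b=3, f(n)=2
Compute log_b(a) = log_3(9) = 2.
f(n) = 2 = O(n^(2-ε)) with ε = 2. Case 1: G(n) = Θ(n^log_b(a)) = Θ(n^2).

Case 1: G(n) = Θ(n^2)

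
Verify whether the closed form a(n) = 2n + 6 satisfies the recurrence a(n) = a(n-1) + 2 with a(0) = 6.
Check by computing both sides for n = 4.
From the recurrence with a(0) = 6:
  a(0) = 6, a(1) = 8, a(2) = 10, a(3) = 12, a(4) = 14
  so the recurrence gives a(4) = 14.
From the proposed closed form a(n) = 2n + 6:
  a(4) = 14.
Both sides give 14 at n = 4, and the initial condition(s) match, so the closed form is consistent.

Yes, the closed form is correct.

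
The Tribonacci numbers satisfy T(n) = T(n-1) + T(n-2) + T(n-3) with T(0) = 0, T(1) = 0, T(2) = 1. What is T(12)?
Computing the sequence terms:
0, 0, 1, 1, 2, 4, 7, 13, 24, 44, 81, 149, 274

274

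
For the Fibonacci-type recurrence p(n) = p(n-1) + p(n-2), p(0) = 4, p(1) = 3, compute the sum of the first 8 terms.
Computing the sequence terms: 4, 3, 7, 10, 17, 27, 44, 71
Adding these values together:

183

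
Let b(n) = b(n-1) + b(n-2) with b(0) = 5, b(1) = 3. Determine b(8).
Computing the sequence terms:
5, 3, 8, 11, 19, 30, 49, 79, 128

128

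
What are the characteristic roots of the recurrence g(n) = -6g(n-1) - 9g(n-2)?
Substitute g(n) = rⁿ and divide through by rⁿ⁻²: r² + 6r + 9 = 0
Factor: (r + 3)² = 0, so r = -3 (double root).
General solution: g(n) = (A + Bn)·(-3)ⁿ

Characteristic: r² + 6r + 9 = 0, Roots: r = -3 (double root)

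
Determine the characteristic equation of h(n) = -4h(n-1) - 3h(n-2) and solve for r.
Substitute h(n) = rⁿ and divide through by rⁿ⁻²: r² + 4r + 3 = 0
Factor: (r + 3)(r + 1) = 0, so r = -3, -1.
General solution: h(n) = A·(-3)ⁿ + B·(-1)ⁿ

Characteristic: r² + 4r + 3 = 0, Roots: r = -3, -1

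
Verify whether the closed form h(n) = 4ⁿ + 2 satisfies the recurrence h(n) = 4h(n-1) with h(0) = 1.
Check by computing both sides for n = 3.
From the recurrence with h(0) = 1:
  h(0) = 1, h(1) = 4, h(2) = 16, h(3) = 64
  so the recurrence gives h(3) = 64.
From the proposed closed form h(n) = 4ⁿ + 2:
  h(3) = 66.
The recurrence gives 64 but the closed form gives 66, so the closed form does not satisfy the recurrence.

No, the closed form is incorrect.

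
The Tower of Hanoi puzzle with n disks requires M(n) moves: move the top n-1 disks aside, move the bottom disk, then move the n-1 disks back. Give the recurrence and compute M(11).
Moving n disks = move the top n-1 disks aside (M(n-1) moves) + move the largest disk (1 move) + move the n-1 disks back on top (M(n-1) moves), so M(n) = 2M(n-1) + 1, with M(1) = 1 (a single disk takes one move).
First terms: 1, 3, 7, 15, 31, 63, … — each is one less than a power of 2. Indeed M(n) + 1 = 2(M(n-1) + 1) with M(1) + 1 = 2, so M(n) + 1 = 2ⁿ and M(n) = 2ⁿ - 1.
Hence M(11) = 2^11 - 1 = 2048 - 1 = 2047.

M(n) = 2M(n-1) + 1, M(1) = 1; M(11) = 2047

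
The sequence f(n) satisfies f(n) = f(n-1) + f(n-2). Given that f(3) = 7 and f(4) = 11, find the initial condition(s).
Work backwards using f(k) = f(k+2) - f(k+1):
f(2) = f(4) - f(3) = 11 - 7 = 4
f(1) = f(3) - f(2) = 7 - 4 = 3
f(0) = f(2) - f(1) = 4 - 3 = 1

f(0) = 1, f(1) = 3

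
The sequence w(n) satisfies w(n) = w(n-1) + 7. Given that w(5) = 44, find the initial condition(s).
w(5) = w(0) + 5·7, so w(0) = 44 - 35 = 9.

w(0) = 9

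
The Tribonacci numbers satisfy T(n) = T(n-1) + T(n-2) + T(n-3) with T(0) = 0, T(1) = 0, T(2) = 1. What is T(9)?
Computing the sequence terms:
0, 0, 1, 1, 2, 4, 7, 13, 24, 44

44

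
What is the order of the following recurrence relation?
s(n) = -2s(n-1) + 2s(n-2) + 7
The order is the largest lag k for which s(n-k) appears. Here the deepest term is s(n-2) (the 7 term is non-homogeneous and does not affect the order), so the order is 2.

Order 2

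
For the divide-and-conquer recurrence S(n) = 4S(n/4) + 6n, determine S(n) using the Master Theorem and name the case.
Master Theorem template: S(n) = a·S(n/b) + f(n).
Here: a=4, b=4, f(n)=6n
Compute log_b(a) = log_4(4) = 1.
f(n) = 6n = Θ(n). Case 2: S(n) = Θ(n log n).

Case 2: S(n) = Θ(n log n)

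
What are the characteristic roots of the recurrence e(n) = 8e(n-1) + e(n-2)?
Substitute e(n) = rⁿ and divide through by rⁿ⁻²: r² - 8r - 1 = 0
Discriminant: 8² + 4·1 = 68, not a perfect square, so by the quadratic formula r = (8 ± √68)/2.
General solution: e(n) = A·r₁ⁿ + B·r₂ⁿ where r₁,r₂ = (8 ± √68)/2

Characteristic: r² - 8r - 1 = 0, Roots: r = (8 ± √68)/2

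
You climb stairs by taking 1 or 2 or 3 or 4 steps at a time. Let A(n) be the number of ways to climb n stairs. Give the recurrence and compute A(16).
Condition on the size of the last step (1 to 4): before it there were n-1, …, n-4 stairs climbed, and these cases are disjoint, so A(n) = A(n-1) + A(n-2) + A(n-3) + A(n-4) (order-4 linear recurrence).
Initial conditions by direct count (compositions of i into parts ≤ 4): A(1) = 1; A(2) = 2; A(3) = 4; A(4) = 8.
Iterating the recurrence: A(5) = 15, A(6) = 29, A(7) = 56, A(8) = 108, A(9) = 208, A(10) = 401, A(11) = 773, A(12) = 1490, A(13) = 2872, A(14) = 5536, A(15) = 10671, A(16) = 20569.

A(n) = A(n-1) + A(n-2) + A(n-3) + A(n-4), A(1) = 1, A(2) = 2, A(3) = 4, A(4) = 8; A(16) = 20569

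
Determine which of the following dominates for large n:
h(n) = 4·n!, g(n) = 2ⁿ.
Comparing growth rates:
Growth-rate hierarchy: log n ≺ any polynomial ≺ any exponential cⁿ (c>1) ≺ n! ≺ nⁿ.
factorial dominates exponential base 2 asymptotically.

h(n) grows faster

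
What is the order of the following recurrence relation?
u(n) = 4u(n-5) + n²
The order is the largest lag k for which u(n-k) appears. Here the deepest term is u(n-5) (the n² term is non-homogeneous and does not affect the order), so the order is 5.

Order 5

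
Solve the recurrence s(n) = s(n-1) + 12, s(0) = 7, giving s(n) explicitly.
Recurrence: s(n) = s(n-1) + 12, initial: s(0) = 7.
Each step adds 12, so s(n) = s(0) + 12n = 12n + 7.

s(n) = 12n + 7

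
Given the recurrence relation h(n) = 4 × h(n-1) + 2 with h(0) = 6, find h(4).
Computing step by step:
h(0) = 6
h(1) = 4 × 6 + 2 = 26
h(2) = 4 × 26 + 2 = 106
h(3) = 4 × 106 + 2 = 426
h(4) = 4 × 426 + 2 = 1706

1706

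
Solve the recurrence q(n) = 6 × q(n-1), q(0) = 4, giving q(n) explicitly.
Recurrence: q(n) = 6 × q(n-1), initial: q(0) = 4.
Each term is 6 times the previous, so this is geometric with ratio 6. After n steps: q(n) = q(0)·6ⁿ = 4·6ⁿ.

q(n) = 4·6ⁿ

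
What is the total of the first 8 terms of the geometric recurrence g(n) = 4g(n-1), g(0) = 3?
Computing the sequence terms: 3, 12, 48, 192, 768, 3072, 12288, 49152
Adding these values together:

65535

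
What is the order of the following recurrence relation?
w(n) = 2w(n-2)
The order is the largest lag k for which w(n-k) appears. Here the deepest term is w(n-2), so the order is 2.

Order 2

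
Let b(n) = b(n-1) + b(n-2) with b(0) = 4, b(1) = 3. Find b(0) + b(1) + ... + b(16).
Computing the sequence terms: 4, 3, 7, 10, 17, 27, 44, 71, 115, 186, 301, 487, 788, 1275, 2063, 3338, 5401
Adding these values together:

14137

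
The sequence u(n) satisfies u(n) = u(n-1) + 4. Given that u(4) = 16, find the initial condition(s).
u(4) = u(0) + 4·4, so u(0) = 16 - 16 = 0.

u(0) = 0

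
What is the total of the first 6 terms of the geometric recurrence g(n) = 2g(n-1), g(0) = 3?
Computing the sequence terms: 3, 6, 12, 24, 48, 96
Adding these values together:

189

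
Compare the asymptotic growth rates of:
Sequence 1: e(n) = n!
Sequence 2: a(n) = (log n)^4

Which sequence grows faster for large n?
Comparing growth rates:
Growth-rate hierarchy: log n ≺ any polynomial ≺ any exponential cⁿ (c>1) ≺ n! ≺ nⁿ.
factorial dominates polylogarithmic (log n)^4 asymptotically.

e(n) grows faster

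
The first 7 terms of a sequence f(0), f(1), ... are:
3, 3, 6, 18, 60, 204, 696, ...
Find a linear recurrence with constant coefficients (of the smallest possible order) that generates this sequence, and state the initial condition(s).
Look for the lowest-order linear relation among consecutive terms.
Observation: f(n) - 4·f(n-1) - (-2)·f(n-2) = 0 holds for the shown terms, and no order-1 relation f(n) = α·f(n-1) + β fits.
Check at n=3: 4·6 + (-2)·3 = 18. ✓

f(n) = 4f(n-1) - 2f(n-2), f(0) = 3, f(1) = 3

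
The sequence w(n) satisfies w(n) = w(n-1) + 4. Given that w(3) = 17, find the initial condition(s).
w(3) = w(0) + 3·4, so w(0) = 17 - 12 = 5.

w(0) = 5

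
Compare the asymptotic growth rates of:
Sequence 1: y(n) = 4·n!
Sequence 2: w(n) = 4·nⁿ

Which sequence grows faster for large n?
Comparing growth rates:
Growth-rate hierarchy: log n ≺ any polynomial ≺ any exponential cⁿ (c>1) ≺ n! ≺ nⁿ.
super-exponential nⁿ dominates factorial asymptotically.

w(n) grows faster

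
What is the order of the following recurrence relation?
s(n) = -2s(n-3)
The order is the largest lag k for which s(n-k) appears. Here the deepest term is s(n-3), so the order is 3.

Order 3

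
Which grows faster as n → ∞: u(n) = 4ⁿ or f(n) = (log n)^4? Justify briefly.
Comparing growth rates:
Growth-rate hierarchy: log n ≺ any polynomial ≺ any exponential cⁿ (c>1) ≺ n! ≺ nⁿ.
exponential base 4 dominates polylogarithmic (log n)^4 asymptotically.

u(n) grows faster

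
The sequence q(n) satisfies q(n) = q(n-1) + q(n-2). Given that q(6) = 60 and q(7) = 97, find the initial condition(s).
Work backwards using q(k) = q(k+2) - q(k+1):
q(5) = q(7) - q(6) = 97 - 60 = 37
q(4) = q(6) - q(5) = 60 - 37 = 23
q(3) = q(5) - q(4) = 37 - 23 = 14
q(2) = q(4) - q(3) = 23 - 14 = 9
q(1) = q(3) - q(2) = 14 - 9 = 5
q(0) = q(2) - q(1) = 9 - 5 = 4

q(0) = 4, q(1) = 5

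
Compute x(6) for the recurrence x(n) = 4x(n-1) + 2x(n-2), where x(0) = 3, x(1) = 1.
Computing the sequence terms:
3, 1, 10, 42, 188, 836, 3720

3720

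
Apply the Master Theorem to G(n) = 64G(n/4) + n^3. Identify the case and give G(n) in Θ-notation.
Master Theorem template: G(n) = a·G(n/b) + f(n).
Here: a=64, b=4, f(n)=n^3
Compute log_b(a) = log_4(64) = 3.
f(n) = n^3 = Θ(n^3). Case 2: G(n) = Θ(n^3 log n).

Case 2: G(n) = Θ(n^3 log n)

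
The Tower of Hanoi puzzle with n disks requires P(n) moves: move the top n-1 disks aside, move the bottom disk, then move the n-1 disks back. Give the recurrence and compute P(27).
Moving n disks = move the top n-1 disks aside (P(n-1) moves) + move the largest disk (1 move) + move the n-1 disks back on top (P(n-1) moves), so P(n) = 2P(n-1) + 1, with P(1) = 1 (a single disk takes one move).
First terms: 1, 3, 7, 15, 31, 63, … — each is one less than a power of 2. Indeed P(n) + 1 = 2(P(n-1) + 1) with P(1) + 1 = 2, so P(n) + 1 = 2ⁿ and P(n) = 2ⁿ - 1.
Hence P(27) = 2^27 - 1 = 134217728 - 1 = 134217727.

P(n) = 2P(n-1) + 1, P(1) = 1; P(27) = 134217727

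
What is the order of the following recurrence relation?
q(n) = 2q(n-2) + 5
The order is the largest lag k for which q(n-k) appears. Here the deepest term is q(n-2) (the 5 term is non-homogeneous and does not affect the order), so the order is 2.

Order 2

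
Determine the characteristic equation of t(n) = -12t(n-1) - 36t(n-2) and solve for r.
Substitute t(n) = rⁿ and divide through by rⁿ⁻²: r² + 12r + 36 = 0
Factor: (r + 6)² = 0, so r = -6 (double root).
General solution: t(n) = (A + Bn)·(-6)ⁿ

Characteristic: r² + 12r + 36 = 0, Roots: r = -6 (double root)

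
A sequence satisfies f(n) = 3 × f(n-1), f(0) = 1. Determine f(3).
Computing step by step:
f(0) = 1
f(1) = 3 × 1 = 3
f(2) = 3 × 3 = 9
f(3) = 3 × 9 = 27

27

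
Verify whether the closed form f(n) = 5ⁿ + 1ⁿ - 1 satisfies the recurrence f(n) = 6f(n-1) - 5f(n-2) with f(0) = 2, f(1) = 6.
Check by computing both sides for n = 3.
From the recurrence with f(0) = 2, f(1) = 6:
  f(0) = 2, f(1) = 6, f(2) = 26, f(3) = 126
  so the recurrence gives f(3) = 126.
From the proposed closed form f(n) = 5ⁿ + 1ⁿ - 1:
  f(3) = 125.
The recurrence gives 126 but the closed form gives 125, so the closed form does not satisfy the recurrence.

No, the closed form is incorrect.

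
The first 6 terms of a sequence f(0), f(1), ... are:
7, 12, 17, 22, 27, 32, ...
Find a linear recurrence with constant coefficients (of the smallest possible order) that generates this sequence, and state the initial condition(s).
Look for the lowest-order linear relation among consecutive terms.
Observation: consecutive differences are constant (= 5).
Check at n=2: 1·12 + 5 = 17. ✓

f(n) = f(n-1) + 5, f(0) = 7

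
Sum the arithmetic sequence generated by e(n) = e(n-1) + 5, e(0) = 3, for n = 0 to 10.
Computing the sequence terms: 3, 8, 13, 18, 23, 28, 33, 38, 43, 48, 53
Adding these values together:

308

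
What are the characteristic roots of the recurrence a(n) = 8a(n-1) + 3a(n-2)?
Substitute a(n) = rⁿ and divide through by rⁿ⁻²: r² - 8r - 3 = 0
Discriminant: 8² + 4·3 = 76, not a perfect square, so by the quadratic formula r = (8 ± √76)/2.
General solution: a(n) = A·r₁ⁿ + B·r₂ⁿ where r₁,r₂ = (8 ± √76)/2

Characteristic: r² - 8r - 3 = 0, Roots: r = (8 ± √76)/2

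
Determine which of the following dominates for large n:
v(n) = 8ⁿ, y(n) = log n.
Comparing growth rates:
Growth-rate hierarchy: log n ≺ any polynomial ≺ any exponential cⁿ (c>1) ≺ n! ≺ nⁿ.
exponential base 8 dominates logarithmic asymptotically.

v(n) grows faster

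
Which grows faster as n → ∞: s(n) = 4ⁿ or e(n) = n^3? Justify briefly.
Comparing growth rates:
Growth-rate hierarchy: log n ≺ any polynomial ≺ any exponential cⁿ (c>1) ≺ n! ≺ nⁿ.
exponential base 4 dominates polynomial degree 3 asymptotically.

s(n) grows faster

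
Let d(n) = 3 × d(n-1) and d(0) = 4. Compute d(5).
Computing step by step:
d(0) = 4
d(1) = 3 × 4 = 12
d(2) = 3 × 12 = 36
d(3) = 3 × 36 = 108
d(4) = 3 × 108 = 324
d(5) = 3 × 324 = 972

972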